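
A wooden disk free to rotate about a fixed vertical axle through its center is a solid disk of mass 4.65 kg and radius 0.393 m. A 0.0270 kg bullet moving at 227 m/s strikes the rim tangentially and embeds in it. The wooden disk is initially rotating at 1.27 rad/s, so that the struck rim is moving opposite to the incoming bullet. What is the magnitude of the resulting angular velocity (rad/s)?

About the axle the impulsive forces during the collision are internal, so angular momentum about that axis is conserved.
I_p = ½(4.65)(0.393)² = 0.3591 kg·m². Taking the sense of the bullet's angular momentum as positive, L_{bullet} = m v R = (0.0270)(227)(0.393) = 2.409 kg·m²/s.
L_i = −I_p ω_p + m v R = −(0.3591)(1.27) + 2.409 = 1.953 kg·m²/s.
After sticking, I_f = I_p + m R² = 0.3591 + (0.0270)(0.393)² = 0.3633 kg·m².
ω_f = L_i / I_f = 1.953 / 0.3633 = 5.375 rad/s.

|ω_f| ≈ 5.38 rad/s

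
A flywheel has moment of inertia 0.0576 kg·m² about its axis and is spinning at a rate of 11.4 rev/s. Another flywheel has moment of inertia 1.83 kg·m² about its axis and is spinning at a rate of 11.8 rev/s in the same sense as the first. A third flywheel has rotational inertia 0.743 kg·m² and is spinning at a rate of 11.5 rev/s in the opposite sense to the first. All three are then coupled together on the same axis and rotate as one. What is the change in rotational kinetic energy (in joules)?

No external torque acts about the common axis, so total angular momentum is conserved.
Taking A's sense as positive: L = (0.05760)(11.4) + (1.830)(11.8) − (0.7430)(11.5) = 13.71 kg·m²·rev/s.
Combined I = 0.05760 + 1.830 + 0.7430 = 2.631 kg·m².
ω_f = L / I = 13.71 / 2.631 = 5.210 rev/s.
KE_i = ½ΣIω² = 7117 J; KE_f = ½(2.631)(32.74)² = 1410 J.

ΔKE ≈ -5710 J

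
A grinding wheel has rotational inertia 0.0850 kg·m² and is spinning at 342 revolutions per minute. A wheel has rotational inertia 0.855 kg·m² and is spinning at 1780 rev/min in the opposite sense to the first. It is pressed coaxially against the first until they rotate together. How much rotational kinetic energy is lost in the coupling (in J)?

No external torque acts about the common axis, so total angular momentum is conserved.
Taking A's sense as positive: L = (0.08500)(342) − (0.8550)(1780) = -1493 kg·m²·rpm.
Combined I = 0.08500 + 0.8550 = 0.9400 kg·m².
ω_f = L / I = -1493 / 0.9400 = -1588 rpm.
KE_i = ½ΣIω² = 14910 J; KE_f = ½(0.9400)(166.3)² = 13000 J.

ΔKE lost ≈ 1910 J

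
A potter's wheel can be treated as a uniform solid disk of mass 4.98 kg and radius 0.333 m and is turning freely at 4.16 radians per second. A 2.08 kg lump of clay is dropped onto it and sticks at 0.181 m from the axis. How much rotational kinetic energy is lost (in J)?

energy lost ≈ 0.473 J

The added mass arrives with no angular momentum about the axis, and any external torque about the axis is negligible, so the system's angular momentum is conserved.
I_p = ½(4.98)(0.333)² = 0.2761 kg·m².
Added inertia Σmr² = (2.08)(0.181)² = 0.06814 kg·m²; I_f = 0.2761 + 0.06814 = 0.3443 kg·m².
ω_f = I_p ω_i / I_f = (0.2761)(4.16) / 0.3443 = 3.337 rad/s.
KE_i = ½(0.2761)(4.160 rad/s)² = 2.389 J; KE_f = ½(0.3443)(3.337)² = 1.916 J.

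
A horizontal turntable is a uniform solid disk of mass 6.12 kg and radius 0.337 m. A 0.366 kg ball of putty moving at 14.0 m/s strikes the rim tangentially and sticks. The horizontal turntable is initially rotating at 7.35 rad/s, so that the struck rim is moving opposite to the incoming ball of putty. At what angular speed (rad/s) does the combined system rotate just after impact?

The axle reaction passes through the axle and exerts no torque about it; angular momentum about the axle is conserved through the impact.
I_p = ½(6.12)(0.337)² = 0.3475 kg·m². Taking the sense of the ball of putty's angular momentum as positive, L_{ball} = m v R = (0.366)(14.0)(0.337) = 1.727 kg·m²/s.
L_i = −I_p ω_p + m v R = −(0.3475)(7.35) + 1.727 = -0.8275 kg·m²/s.
After sticking, I_f = I_p + m R² = 0.3475 + (0.366)(0.337)² = 0.3891 kg·m².
ω_f = L_i / I_f = -0.8275 / 0.3891 = -2.127 rad/s.

|ω_f| ≈ 2.13 rad/s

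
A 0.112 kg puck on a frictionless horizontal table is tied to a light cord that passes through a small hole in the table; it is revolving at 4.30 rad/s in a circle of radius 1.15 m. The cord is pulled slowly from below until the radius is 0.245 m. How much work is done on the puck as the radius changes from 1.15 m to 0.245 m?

No torque about the axis ⇒ m r₁² ω₁ = m r₂² ω₂.
ω₂ = ω₁ (r₁/r₂)² = (4.30)(1.15/0.245)² = 94.74 rad/s.
W = ΔKE = ½m(v₂² − v₁²) = 28.80 J.

W ≈ 28.8 J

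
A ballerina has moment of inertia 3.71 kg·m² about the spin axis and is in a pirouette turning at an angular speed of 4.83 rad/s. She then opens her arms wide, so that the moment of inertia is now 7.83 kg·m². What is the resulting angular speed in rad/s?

ω₂ ≈ 2.29 rad/s

Angular momentum about the spin axis is conserved since the torque about it is zero.
ω₂ = I₁ω₁ / I₂ = (3.710)(4.83 rad/s) / (7.830) = 2.289 rad/s.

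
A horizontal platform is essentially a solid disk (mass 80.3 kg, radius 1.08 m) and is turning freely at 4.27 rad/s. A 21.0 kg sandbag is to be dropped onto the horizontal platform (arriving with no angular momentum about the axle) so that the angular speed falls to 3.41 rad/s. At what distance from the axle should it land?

The added mass arrives with no angular momentum about the axle, and any external torque about the axle is negligible, so the system's angular momentum is conserved.
I_p = ½(80.3)(1.08)² = 46.83 kg·m².
I_p ω_i = (I_p + m r²) ω_f ⇒ m r² = I_p(ω_i/ω_f − 1) = 46.83(4.27/3.41 − 1) = 11.81 kg·m².
r = √(11.81/21.0) = 0.7499 m.

r ≈ 0.750 m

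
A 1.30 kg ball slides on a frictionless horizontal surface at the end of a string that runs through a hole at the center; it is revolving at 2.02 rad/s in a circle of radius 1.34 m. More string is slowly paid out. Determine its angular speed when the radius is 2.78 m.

No torque about the axis ⇒ m r₁² ω₁ = m r₂² ω₂.
ω₂ = ω₁ (r₁/r₂)² = (2.02)(1.34/2.78)² = 0.4693 rad/s.

ω₂ ≈ 0.469 rad/s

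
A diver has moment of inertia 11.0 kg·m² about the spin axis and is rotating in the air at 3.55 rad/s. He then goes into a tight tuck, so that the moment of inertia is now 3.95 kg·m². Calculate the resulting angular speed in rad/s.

With no external torque about the axis, L is conserved: I₁ω₁ = I₂ω₂.
ω₂ = I₁ω₁ / I₂ = (11.00)(3.55 rad/s) / (3.950) = 9.886 rad/s.

ω₂ ≈ 9.89 rad/s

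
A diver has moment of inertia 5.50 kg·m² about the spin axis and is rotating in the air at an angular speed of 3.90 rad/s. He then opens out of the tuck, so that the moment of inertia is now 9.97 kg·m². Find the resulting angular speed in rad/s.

With no external torque about the axis, L is conserved: I₁ω₁ = I₂ω₂.
ω₂ = I₁ω₁ / I₂ = (5.500)(3.90 rad/s) / (9.970) = 2.151 rad/s.

ω₂ ≈ 2.15 rad/s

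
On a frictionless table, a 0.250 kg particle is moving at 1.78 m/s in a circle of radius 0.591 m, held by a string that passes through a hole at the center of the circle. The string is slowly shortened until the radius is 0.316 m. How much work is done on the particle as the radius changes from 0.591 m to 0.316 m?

W ≈ 0.989 J

The only horizontal force on the mass is along the cord (radial), so it exerts no torque about the hole and angular momentum m v r is conserved.
v₂ = v₁ r₁ / r₂ = (1.78)(0.591) / (0.316) = 3.329 m/s.
W = ΔKE = ½m(v₂² − v₁²) = 0.9893 J.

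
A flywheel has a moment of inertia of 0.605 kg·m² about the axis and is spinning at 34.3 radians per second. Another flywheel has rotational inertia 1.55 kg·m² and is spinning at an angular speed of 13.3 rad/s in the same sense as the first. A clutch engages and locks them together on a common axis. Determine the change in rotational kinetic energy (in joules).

The coupling torques are internal; angular momentum about the shared axis is conserved.
Taking A's sense as positive: L = (0.6050)(34.3) + (1.550)(13.3) = 41.37 kg·m²·rad/s.
Combined I = 0.6050 + 1.550 = 2.155 kg·m².
ω_f = L / I = 41.37 / 2.155 = 19.20 rad/s.
KE_i = ½ΣIω² = 493.0 J; KE_f = ½(2.155)(19.20)² = 397.0 J.

ΔKE ≈ -96.0 J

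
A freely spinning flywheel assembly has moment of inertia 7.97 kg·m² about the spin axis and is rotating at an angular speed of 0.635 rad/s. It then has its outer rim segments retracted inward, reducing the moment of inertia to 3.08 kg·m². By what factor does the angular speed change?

No external torque acts about the spin axis, so angular momentum is conserved.
ω₂/ω₁ = I₁/I₂ = 7.970 / 3.080 = 2.588.

ω₂/ω₁ ≈ 2.59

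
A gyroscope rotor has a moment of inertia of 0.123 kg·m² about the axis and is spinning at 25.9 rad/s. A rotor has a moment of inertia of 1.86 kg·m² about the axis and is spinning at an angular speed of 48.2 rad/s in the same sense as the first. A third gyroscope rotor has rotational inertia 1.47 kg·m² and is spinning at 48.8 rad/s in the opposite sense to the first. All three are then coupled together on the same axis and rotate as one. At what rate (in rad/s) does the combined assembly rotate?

The coupling torques are internal; angular momentum about the shared axis is conserved.
Taking A's sense as positive: L = (0.1230)(25.9) + (1.860)(48.2) − (1.470)(48.8) = 21.10 kg·m²·rad/s.
Combined I = 0.1230 + 1.860 + 1.470 = 3.453 kg·m².
ω_f = L / I = 21.10 / 3.453 = 6.111 rad/s.

|ω_f| ≈ 6.11 rad/s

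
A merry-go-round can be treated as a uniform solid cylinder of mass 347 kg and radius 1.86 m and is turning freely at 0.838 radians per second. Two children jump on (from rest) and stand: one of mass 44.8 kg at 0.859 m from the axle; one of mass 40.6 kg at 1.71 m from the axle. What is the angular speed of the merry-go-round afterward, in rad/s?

The added mass arrives with no angular momentum about the axle, and any external torque about the axle is negligible, so the system's angular momentum is conserved.
I_p = ½(347)(1.86)² = 600.2 kg·m².
Added inertia Σmr² = (44.8)(0.859)² + (40.6)(1.71)² = 151.8 kg·m²; I_f = 600.2 + 151.8 = 752.0 kg·m².
ω_f = I_p ω_i / I_f = (600.2)(0.838) / 752.0 = 0.6689 rad/s.

ω_f ≈ 0.669 rad/s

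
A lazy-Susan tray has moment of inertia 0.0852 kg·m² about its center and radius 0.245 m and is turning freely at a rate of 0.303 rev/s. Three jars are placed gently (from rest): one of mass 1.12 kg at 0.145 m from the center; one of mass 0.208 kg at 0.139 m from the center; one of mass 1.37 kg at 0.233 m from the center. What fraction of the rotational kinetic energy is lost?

fraction ≈ 0.545

The added mass arrives with no angular momentum about the center, and any external torque about the center is negligible, so the system's angular momentum is conserved.
Added inertia Σmr² = (1.12)(0.145)² + (0.208)(0.139)² + (1.37)(0.233)² = 0.1019 kg·m²; I_f = 0.08520 + 0.1019 = 0.1871 kg·m².
ω_f = I_p ω_i / I_f = (0.08520)(0.303) / 0.1871 = 0.1379 rev/s.
KE_i = ½(0.08520)(1.904 rad/s)² = 0.1544 J; KE_f = ½(0.1871)(0.8667)² = 0.07029 J.
Fraction lost = 0.5447.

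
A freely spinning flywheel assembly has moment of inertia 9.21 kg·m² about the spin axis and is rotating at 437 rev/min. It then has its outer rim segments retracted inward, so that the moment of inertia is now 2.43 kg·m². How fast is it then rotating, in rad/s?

Angular momentum about the spin axis is conserved since the torque about it is zero.
ω₂ = I₁ω₁ / I₂ = (9.210)(437 rpm) / (2.430) = 1656 rpm = 173.4 rad/s.

ω₂ ≈ 173 rad/s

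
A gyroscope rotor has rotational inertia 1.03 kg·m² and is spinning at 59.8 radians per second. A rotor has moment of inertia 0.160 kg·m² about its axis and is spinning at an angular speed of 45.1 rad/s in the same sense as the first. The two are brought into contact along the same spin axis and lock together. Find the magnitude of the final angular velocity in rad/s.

The coupling torques are internal; angular momentum about the shared axis is conserved.
Taking A's sense as positive: L = (1.030)(59.8) + (0.1600)(45.1) = 68.81 kg·m²·rad/s.
Combined I = 1.030 + 0.1600 = 1.190 kg·m².
ω_f = L / I = 68.81 / 1.190 = 57.82 rad/s.

|ω_f| ≈ 57.8 rad/s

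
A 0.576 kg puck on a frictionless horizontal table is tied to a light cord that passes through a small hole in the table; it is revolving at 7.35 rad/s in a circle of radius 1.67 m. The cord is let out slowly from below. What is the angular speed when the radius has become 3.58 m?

ω₂ ≈ 1.60 rad/s

No torque about the axis ⇒ m r₁² ω₁ = m r₂² ω₂.
ω₂ = ω₁ (r₁/r₂)² = (7.35)(1.67/3.58)² = 1.599 rad/s.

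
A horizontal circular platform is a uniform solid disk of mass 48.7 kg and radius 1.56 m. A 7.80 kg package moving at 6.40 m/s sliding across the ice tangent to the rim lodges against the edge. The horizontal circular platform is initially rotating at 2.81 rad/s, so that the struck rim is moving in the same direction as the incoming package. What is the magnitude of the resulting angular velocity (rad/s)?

|ω_f| ≈ 3.12 rad/s

The axle reaction passes through the central axle and exerts no torque about it; angular momentum about the central axle is conserved through the impact.
I_p = ½(48.7)(1.56)² = 59.26 kg·m². Taking the sense of the package's angular momentum as positive, L_{package} = m v R = (7.80)(6.40)(1.56) = 77.88 kg·m²/s.
L_i = +I_p ω_p + m v R = +(59.26)(2.81) + 77.88 = 244.4 kg·m²/s.
After sticking, I_f = I_p + m R² = 59.26 + (7.80)(1.56)² = 78.24 kg·m².
ω_f = L_i / I_f = 244.4 / 78.24 = 3.124 rad/s.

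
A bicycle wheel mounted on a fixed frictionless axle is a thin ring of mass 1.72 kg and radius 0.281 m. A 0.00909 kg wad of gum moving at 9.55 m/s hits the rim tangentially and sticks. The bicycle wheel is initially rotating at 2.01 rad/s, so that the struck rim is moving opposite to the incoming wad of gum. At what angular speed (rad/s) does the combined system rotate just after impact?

|ω_f| ≈ 1.82 rad/s

About the axle the impulsive forces during the collision are internal, so angular momentum about that axis is conserved.
I_p = (1.72)(0.281)² = 0.1358 kg·m². Taking the sense of the wad of gum's angular momentum as positive, L_{wad} = m v R = (0.00909)(9.55)(0.281) = 0.02439 kg·m²/s.
L_i = −I_p ω_p + m v R = −(0.1358)(2.01) + 0.02439 = -0.2486 kg·m²/s.
After sticking, I_f = I_p + m R² = 0.1358 + (0.00909)(0.281)² = 0.1365 kg·m².
ω_f = L_i / I_f = -0.2486 / 0.1365 = -1.821 rad/s.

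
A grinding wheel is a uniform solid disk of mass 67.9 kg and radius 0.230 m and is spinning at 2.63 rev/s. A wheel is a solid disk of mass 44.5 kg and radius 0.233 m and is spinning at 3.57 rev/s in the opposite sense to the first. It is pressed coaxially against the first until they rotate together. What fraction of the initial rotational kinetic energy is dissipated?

fraction ≈ 0.998

No external torque acts about the common axis, so total angular momentum is conserved.
Moments of inertia: I_A = ½(67.9)(0.230)² = 1.796 kg·m²; I_B = ½(44.5)(0.233)² = 1.208 kg·m².
Taking A's sense as positive: L = (1.796)(2.63) − (1.208)(3.57) = 0.4111 kg·m²·rev/s.
Combined I = 1.796 + 1.208 = 3.004 kg·m².
ω_f = L / I = 0.4111 / 3.004 = 0.1368 rev/s.
KE_i = ½ΣIω² = 549.1 J; KE_f = ½(3.004)(0.8598)² = 1.110 J.
Fraction dissipated = (KE_i − KE_f)/KE_i = 0.9980.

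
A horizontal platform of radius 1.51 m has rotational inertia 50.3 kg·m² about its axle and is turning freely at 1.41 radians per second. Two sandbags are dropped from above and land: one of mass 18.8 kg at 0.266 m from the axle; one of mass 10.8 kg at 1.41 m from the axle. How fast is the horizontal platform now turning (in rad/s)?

The added mass arrives with no angular momentum about the axle, and any external torque about the axle is negligible, so the system's angular momentum is conserved.
Added inertia Σmr² = (18.8)(0.266)² + (10.8)(1.41)² = 22.80 kg·m²; I_f = 50.30 + 22.80 = 73.10 kg·m².
ω_f = I_p ω_i / I_f = (50.30)(1.41) / 73.10 = 0.9702 rad/s.

ω_f ≈ 0.970 rad/s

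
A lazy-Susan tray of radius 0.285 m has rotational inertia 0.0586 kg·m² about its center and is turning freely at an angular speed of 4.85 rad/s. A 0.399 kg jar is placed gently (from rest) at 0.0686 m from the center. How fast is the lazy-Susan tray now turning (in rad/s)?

ω_f ≈ 4.70 rad/s

The added mass arrives with no angular momentum about the center, and any external torque about the center is negligible, so the system's angular momentum is conserved.
Added inertia Σmr² = (0.399)(0.0686)² = 0.001878 kg·m²; I_f = 0.05860 + 0.001878 = 0.06048 kg·m².
ω_f = I_p ω_i / I_f = (0.05860)(4.85) / 0.06048 = 4.699 rad/s.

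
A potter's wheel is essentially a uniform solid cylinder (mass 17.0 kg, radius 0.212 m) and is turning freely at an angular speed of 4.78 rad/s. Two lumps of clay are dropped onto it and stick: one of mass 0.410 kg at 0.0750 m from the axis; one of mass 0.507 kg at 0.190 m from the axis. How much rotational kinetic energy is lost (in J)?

No external torque acts about the axis; L_before = L_after.
I_p = ½(17.0)(0.212)² = 0.3820 kg·m².
Added inertia Σmr² = (0.410)(0.0750)² + (0.507)(0.190)² = 0.02061 kg·m²; I_f = 0.3820 + 0.02061 = 0.4026 kg·m².
ω_f = I_p ω_i / I_f = (0.3820)(4.78) / 0.4026 = 4.535 rad/s.
KE_i = ½(0.3820)(4.780 rad/s)² = 4.364 J; KE_f = ½(0.4026)(4.535)² = 4.141 J.

energy lost ≈ 0.223 J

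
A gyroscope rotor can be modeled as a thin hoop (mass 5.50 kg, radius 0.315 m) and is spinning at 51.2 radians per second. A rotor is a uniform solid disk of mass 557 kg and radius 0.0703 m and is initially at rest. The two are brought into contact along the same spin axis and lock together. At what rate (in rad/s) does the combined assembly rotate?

|ω_f| ≈ 14.5 rad/s

The coupling torques are internal; angular momentum about the shared axis is conserved.
Moments of inertia: I_A = (5.50)(0.315)² = 0.5457 kg·m²; I_B = ½(557)(0.0703)² = 1.376 kg·m².
Taking A's sense as positive: L = (0.5457)(51.2) = 27.94 kg·m²·rad/s.
Combined I = 0.5457 + 1.376 = 1.922 kg·m².
ω_f = L / I = 27.94 / 1.922 = 14.54 rad/s.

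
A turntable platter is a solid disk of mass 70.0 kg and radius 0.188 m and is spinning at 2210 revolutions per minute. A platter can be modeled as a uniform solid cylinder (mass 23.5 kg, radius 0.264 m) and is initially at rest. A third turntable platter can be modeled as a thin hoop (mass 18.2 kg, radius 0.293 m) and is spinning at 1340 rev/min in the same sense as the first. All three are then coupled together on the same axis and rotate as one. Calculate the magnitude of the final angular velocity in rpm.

|ω_f| ≈ 1330 rpm

The coupling torques are internal; angular momentum about the shared axis is conserved.
Moments of inertia: I_A = ½(70.0)(0.188)² = 1.237 kg·m²; I_B = ½(23.5)(0.264)² = 0.8189 kg·m²; I_C = (18.2)(0.293)² = 1.562 kg·m².
Taking A's sense as positive: L = (1.237)(2210) + (1.562)(1340) = 4828 kg·m²·rpm.
Combined I = 1.237 + 0.8189 + 1.562 = 3.618 kg·m².
ω_f = L / I = 4828 / 3.618 = 1334 rpm.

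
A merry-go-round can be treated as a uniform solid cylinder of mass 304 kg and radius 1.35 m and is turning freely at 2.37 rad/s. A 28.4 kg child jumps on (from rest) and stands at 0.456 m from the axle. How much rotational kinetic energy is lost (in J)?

energy lost ≈ 16.2 J

No external torque acts about the axle; L_before = L_after.
I_p = ½(304)(1.35)² = 277.0 kg·m².
Added inertia Σmr² = (28.4)(0.456)² = 5.905 kg·m²; I_f = 277.0 + 5.905 = 282.9 kg·m².
ω_f = I_p ω_i / I_f = (277.0)(2.37) / 282.9 = 2.321 rad/s.
KE_i = ½(277.0)(2.370 rad/s)² = 778.0 J; KE_f = ½(282.9)(2.321)² = 761.8 J.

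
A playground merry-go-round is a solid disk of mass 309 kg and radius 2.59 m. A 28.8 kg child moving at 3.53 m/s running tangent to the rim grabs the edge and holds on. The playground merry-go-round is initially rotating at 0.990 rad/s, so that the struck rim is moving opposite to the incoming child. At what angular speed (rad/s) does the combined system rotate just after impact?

The axle reaction passes through the axle and exerts no torque about it; angular momentum about the axle is conserved through the impact.
I_p = ½(309)(2.59)² = 1036 kg·m². Taking the sense of the child's angular momentum as positive, L_{child} = m v R = (28.8)(3.53)(2.59) = 263.3 kg·m²/s.
L_i = −I_p ω_p + m v R = −(1036)(0.990) + 263.3 = -762.7 kg·m²/s.
After sticking, I_f = I_p + m R² = 1036 + (28.8)(2.59)² = 1230 kg·m².
ω_f = L_i / I_f = -762.7 / 1230 = -0.6203 rad/s.

|ω_f| ≈ 0.620 rad/s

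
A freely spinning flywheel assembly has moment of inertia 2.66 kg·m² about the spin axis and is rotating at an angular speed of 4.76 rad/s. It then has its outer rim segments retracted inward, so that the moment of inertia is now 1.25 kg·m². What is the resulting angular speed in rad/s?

ω₂ ≈ 10.1 rad/s

With no external torque about the axis, L is conserved: I₁ω₁ = I₂ω₂.
ω₂ = I₁ω₁ / I₂ = (2.660)(4.76 rad/s) / (1.250) = 10.13 rad/s.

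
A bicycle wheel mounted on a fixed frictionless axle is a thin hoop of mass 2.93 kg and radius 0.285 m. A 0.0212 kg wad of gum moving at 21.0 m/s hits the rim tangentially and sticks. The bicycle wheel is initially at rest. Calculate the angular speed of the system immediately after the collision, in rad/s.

|ω_f| ≈ 0.529 rad/s

The axle reaction passes through the axle and exerts no torque about it; angular momentum about the axle is conserved through the impact.
I_p = (2.93)(0.285)² = 0.2380 kg·m². Taking the sense of the wad of gum's angular momentum as positive, L_{wad} = m v R = (0.0212)(21.0)(0.285) = 0.1269 kg·m²/s.
L_i = 0 + 0.1269 = 0.1269 kg·m²/s.
After sticking, I_f = I_p + m R² = 0.2380 + (0.0212)(0.285)² = 0.2397 kg·m².
ω_f = L_i / I_f = 0.1269 / 0.2397 = 0.5293 rad/s.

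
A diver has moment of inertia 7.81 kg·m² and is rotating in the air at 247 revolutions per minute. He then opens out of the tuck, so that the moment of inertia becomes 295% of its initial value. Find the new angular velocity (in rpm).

ω₂ ≈ 83.7 rpm

No external torque acts about the spin axis, so angular momentum is conserved.
I₂ = 2.95 × 7.81 = 23.04 kg·m².
ω₂ = I₁ω₁ / I₂ = (7.810)(247 rpm) / (23.04) = 83.73 rpm.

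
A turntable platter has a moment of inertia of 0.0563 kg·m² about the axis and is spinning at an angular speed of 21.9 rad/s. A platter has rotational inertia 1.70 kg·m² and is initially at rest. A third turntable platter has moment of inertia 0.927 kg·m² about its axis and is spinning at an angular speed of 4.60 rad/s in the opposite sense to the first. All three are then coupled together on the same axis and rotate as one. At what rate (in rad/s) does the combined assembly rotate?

No external torque acts about the common axis, so total angular momentum is conserved.
Taking A's sense as positive: L = (0.05630)(21.9) − (0.9270)(4.60) = -3.031 kg·m²·rad/s.
Combined I = 0.05630 + 1.700 + 0.9270 = 2.683 kg·m².
ω_f = L / I = -3.031 / 2.683 = -1.130 rad/s.

|ω_f| ≈ 1.13 rad/s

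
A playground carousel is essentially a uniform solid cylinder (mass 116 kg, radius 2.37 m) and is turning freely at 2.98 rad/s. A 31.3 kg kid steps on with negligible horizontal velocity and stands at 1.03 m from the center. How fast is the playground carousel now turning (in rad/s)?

No external torque acts about the center; L_before = L_after.
I_p = ½(116)(2.37)² = 325.8 kg·m².
Added inertia Σmr² = (31.3)(1.03)² = 33.21 kg·m²; I_f = 325.8 + 33.21 = 359.0 kg·m².
ω_f = I_p ω_i / I_f = (325.8)(2.98) / 359.0 = 2.704 rad/s.

ω_f ≈ 2.70 rad/s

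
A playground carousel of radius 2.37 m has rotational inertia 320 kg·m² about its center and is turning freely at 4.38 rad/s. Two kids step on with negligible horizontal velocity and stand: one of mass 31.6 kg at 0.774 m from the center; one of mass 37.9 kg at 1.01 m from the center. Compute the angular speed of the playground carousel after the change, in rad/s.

ω_f ≈ 3.71 rad/s

No external torque acts about the center; L_before = L_after.
Added inertia Σmr² = (31.6)(0.774)² + (37.9)(1.01)² = 57.59 kg·m²; I_f = 320.0 + 57.59 = 377.6 kg·m².
ω_f = I_p ω_i / I_f = (320.0)(4.38) / 377.6 = 3.712 rad/s.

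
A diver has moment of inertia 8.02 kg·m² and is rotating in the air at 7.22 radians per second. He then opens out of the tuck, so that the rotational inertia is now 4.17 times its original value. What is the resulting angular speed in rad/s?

ω₂ ≈ 1.73 rad/s

No external torque acts about the spin axis, so angular momentum is conserved.
I₂ = 4.17 × 8.02 = 33.44 kg·m².
ω₂ = I₁ω₁ / I₂ = (8.020)(7.22 rad/s) / (33.44) = 1.731 rad/s.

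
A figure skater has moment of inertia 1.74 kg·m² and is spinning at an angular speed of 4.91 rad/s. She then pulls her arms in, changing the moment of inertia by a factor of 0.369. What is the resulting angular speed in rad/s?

Angular momentum about the spin axis is conserved since the torque about it is zero.
I₂ = 0.369 × 1.74 = 0.6421 kg·m².
ω₂ = I₁ω₁ / I₂ = (1.740)(4.91 rad/s) / (0.6421) = 13.31 rad/s.

ω₂ ≈ 13.3 rad/s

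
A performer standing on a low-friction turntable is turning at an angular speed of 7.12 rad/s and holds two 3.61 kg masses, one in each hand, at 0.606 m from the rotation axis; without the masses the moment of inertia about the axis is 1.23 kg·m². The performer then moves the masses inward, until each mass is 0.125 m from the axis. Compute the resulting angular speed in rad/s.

Angular momentum about the spin axis is conserved since the torque about it is zero.
I₁ = 1.23 + 2(3.61)(0.606)² = 3.881 kg·m²; I₂ = 1.23 + 2(3.61)(0.125)² = 1.343 kg·m².
ω₂ = I₁ω₁ / I₂ = (3.881)(7.12 rad/s) / (1.343) = 20.58 rad/s.

ω₂ ≈ 20.6 rad/s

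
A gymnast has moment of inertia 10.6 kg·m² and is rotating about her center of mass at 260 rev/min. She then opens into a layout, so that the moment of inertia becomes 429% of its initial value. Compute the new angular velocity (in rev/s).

With no external torque about the axis, L is conserved: I₁ω₁ = I₂ω₂.
I₂ = 4.29 × 10.6 = 45.47 kg·m².
ω₂ = I₁ω₁ / I₂ = (10.60)(260 rpm) / (45.47) = 60.61 rpm = 1.010 rev/s.

ω₂ ≈ 1.01 rev/s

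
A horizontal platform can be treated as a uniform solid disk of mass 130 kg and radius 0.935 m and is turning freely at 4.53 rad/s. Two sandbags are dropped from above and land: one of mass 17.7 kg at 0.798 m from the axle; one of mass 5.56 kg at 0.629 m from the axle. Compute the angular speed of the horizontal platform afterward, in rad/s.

ω_f ≈ 3.66 rad/s

No external torque acts about the axle; L_before = L_after.
I_p = ½(130)(0.935)² = 56.82 kg·m².
Added inertia Σmr² = (17.7)(0.798)² + (5.56)(0.629)² = 13.47 kg·m²; I_f = 56.82 + 13.47 = 70.30 kg·m².
ω_f = I_p ω_i / I_f = (56.82)(4.53) / 70.30 = 3.662 rad/s.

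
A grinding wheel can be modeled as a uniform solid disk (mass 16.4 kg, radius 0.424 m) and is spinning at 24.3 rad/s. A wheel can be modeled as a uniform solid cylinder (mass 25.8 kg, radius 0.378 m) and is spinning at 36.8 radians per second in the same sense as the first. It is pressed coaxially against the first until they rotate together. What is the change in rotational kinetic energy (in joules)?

The coupling torques are internal; angular momentum about the shared axis is conserved.
Moments of inertia: I_A = ½(16.4)(0.424)² = 1.474 kg·m²; I_B = ½(25.8)(0.378)² = 1.843 kg·m².
Taking A's sense as positive: L = (1.474)(24.3) + (1.843)(36.8) = 103.7 kg·m²·rad/s.
Combined I = 1.474 + 1.843 = 3.317 kg·m².
ω_f = L / I = 103.7 / 3.317 = 31.25 rad/s.
KE_i = ½ΣIω² = 1683 J; KE_f = ½(3.317)(31.25)² = 1619 J.

ΔKE ≈ -64.0 J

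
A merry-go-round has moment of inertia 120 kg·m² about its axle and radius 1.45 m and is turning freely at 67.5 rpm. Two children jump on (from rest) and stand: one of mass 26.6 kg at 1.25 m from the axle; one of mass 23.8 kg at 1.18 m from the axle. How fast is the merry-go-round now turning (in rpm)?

The added mass arrives with no angular momentum about the axle, and any external torque about the axle is negligible, so the system's angular momentum is conserved.
Added inertia Σmr² = (26.6)(1.25)² + (23.8)(1.18)² = 74.70 kg·m²; I_f = 120.0 + 74.70 = 194.7 kg·m².
ω_f = I_p ω_i / I_f = (120.0)(67.5) / 194.7 = 41.60 rpm.

ω_f ≈ 41.6 rpm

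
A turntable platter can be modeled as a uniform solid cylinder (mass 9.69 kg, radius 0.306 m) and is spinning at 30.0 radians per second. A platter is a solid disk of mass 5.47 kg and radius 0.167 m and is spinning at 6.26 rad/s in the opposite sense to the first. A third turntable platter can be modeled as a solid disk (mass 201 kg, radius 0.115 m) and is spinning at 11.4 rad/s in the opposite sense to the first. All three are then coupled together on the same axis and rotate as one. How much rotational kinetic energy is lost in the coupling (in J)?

ΔKE lost ≈ 291 J

The coupling torques are internal; angular momentum about the shared axis is conserved.
Moments of inertia: I_A = ½(9.69)(0.306)² = 0.4537 kg·m²; I_B = ½(5.47)(0.167)² = 0.07628 kg·m²; I_C = ½(201)(0.115)² = 1.329 kg·m².
Taking A's sense as positive: L = (0.4537)(30.0) − (0.07628)(6.26) − (1.329)(11.4) = -2.019 kg·m²·rad/s.
Combined I = 0.4537 + 0.07628 + 1.329 = 1.859 kg·m².
ω_f = L / I = -2.019 / 1.859 = -1.086 rad/s.
KE_i = ½ΣIω² = 292.0 J; KE_f = ½(1.859)(1.086)² = 1.097 J.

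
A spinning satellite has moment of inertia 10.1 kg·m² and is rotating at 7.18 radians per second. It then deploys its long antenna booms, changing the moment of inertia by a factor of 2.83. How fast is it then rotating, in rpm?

ω₂ ≈ 24.2 rpm

Angular momentum about the spin axis is conserved since the torque about it is zero.
I₂ = 2.83 × 10.1 = 28.58 kg·m².
ω₂ = I₁ω₁ / I₂ = (10.10)(7.18 rad/s) / (28.58) = 2.537 rad/s = 24.23 rpm.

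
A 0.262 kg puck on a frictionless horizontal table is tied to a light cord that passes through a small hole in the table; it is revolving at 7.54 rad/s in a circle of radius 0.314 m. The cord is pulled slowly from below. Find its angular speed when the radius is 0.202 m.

ω₂ ≈ 18.2 rad/s

No torque about the axis ⇒ m r₁² ω₁ = m r₂² ω₂.
ω₂ = ω₁ (r₁/r₂)² = (7.54)(0.314/0.202)² = 18.22 rad/s.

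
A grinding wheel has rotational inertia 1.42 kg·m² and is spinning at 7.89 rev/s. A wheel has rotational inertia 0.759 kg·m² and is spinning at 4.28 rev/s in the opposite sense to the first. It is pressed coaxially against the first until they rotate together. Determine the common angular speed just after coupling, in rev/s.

No external torque acts about the common axis, so total angular momentum is conserved.
Taking A's sense as positive: L = (1.420)(7.89) − (0.7590)(4.28) = 7.955 kg·m²·rev/s.
Combined I = 1.420 + 0.7590 = 2.179 kg·m².
ω_f = L / I = 7.955 / 2.179 = 3.651 rev/s.

|ω_f| ≈ 3.65 rev/s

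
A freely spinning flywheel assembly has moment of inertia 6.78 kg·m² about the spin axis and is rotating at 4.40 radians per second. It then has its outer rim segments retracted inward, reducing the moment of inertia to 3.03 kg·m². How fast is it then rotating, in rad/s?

ω₂ ≈ 9.85 rad/s

With no external torque about the axis, L is conserved: I₁ω₁ = I₂ω₂.
ω₂ = I₁ω₁ / I₂ = (6.780)(4.40 rad/s) / (3.030) = 9.846 rad/s.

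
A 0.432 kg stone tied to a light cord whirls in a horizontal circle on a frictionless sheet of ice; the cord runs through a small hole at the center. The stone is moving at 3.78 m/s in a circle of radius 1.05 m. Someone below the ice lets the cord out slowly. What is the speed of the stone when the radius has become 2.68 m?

Central (radial) force ⇒ zero torque about the center ⇒ m v r is constant.
v₂ = v₁ r₁ / r₂ = (3.78)(1.05) / (2.68) = 1.481 m/s.

v₂ ≈ 1.48 m/s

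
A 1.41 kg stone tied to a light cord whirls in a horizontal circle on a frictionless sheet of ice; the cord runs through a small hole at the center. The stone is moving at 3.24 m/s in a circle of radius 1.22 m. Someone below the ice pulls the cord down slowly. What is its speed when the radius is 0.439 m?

Central (radial) force ⇒ zero torque about the center ⇒ m v r is constant.
v₂ = v₁ r₁ / r₂ = (3.24)(1.22) / (0.439) = 9.004 m/s.

v₂ ≈ 9.00 m/s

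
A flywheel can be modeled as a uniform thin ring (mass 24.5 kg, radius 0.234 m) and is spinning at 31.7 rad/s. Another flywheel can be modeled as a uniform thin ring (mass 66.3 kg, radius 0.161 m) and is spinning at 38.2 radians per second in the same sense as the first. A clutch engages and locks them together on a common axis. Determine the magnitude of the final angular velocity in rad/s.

|ω_f| ≈ 35.4 rad/s

No external torque acts about the common axis, so total angular momentum is conserved.
Moments of inertia: I_A = (24.5)(0.234)² = 1.342 kg·m²; I_B = (66.3)(0.161)² = 1.719 kg·m².
Taking A's sense as positive: L = (1.342)(31.7) + (1.719)(38.2) = 108.2 kg·m²·rad/s.
Combined I = 1.342 + 1.719 = 3.060 kg·m².
ω_f = L / I = 108.2 / 3.060 = 35.35 rad/s.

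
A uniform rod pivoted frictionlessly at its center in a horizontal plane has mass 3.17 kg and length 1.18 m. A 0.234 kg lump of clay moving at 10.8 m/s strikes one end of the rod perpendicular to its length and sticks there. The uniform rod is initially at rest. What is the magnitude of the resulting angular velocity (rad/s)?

About the pivot the impulsive forces during the collision are internal, so angular momentum about that axis is conserved.
I_p = (1/12)(3.17)(1.18)² = 0.3678 kg·m². Taking the sense of the lump of clay's angular momentum as positive, L_{lump} = m v R = (0.234)(10.8)(1.18/2) = 1.491 kg·m²/s.
L_i = 0 + 1.491 = 1.491 kg·m²/s.
After sticking, I_f = I_p + m R² = 0.3678 + (0.234)(1.18/2)² = 0.4493 kg·m².
ω_f = L_i / I_f = 1.491 / 0.4493 = 3.319 rad/s.

|ω_f| ≈ 3.32 rad/s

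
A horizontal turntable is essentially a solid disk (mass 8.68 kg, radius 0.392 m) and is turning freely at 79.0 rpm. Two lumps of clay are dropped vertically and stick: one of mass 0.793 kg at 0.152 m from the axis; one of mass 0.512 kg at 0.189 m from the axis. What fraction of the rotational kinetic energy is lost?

fraction ≈ 0.0520

No external torque acts about the axis; L_before = L_after.
I_p = ½(8.68)(0.392)² = 0.6669 kg·m².
Added inertia Σmr² = (0.793)(0.152)² + (0.512)(0.189)² = 0.03661 kg·m²; I_f = 0.6669 + 0.03661 = 0.7035 kg·m².
ω_f = I_p ω_i / I_f = (0.6669)(79.0) / 0.7035 = 74.89 rpm.
KE_i = ½(0.6669)(8.273 rad/s)² = 22.82 J; KE_f = ½(0.7035)(7.842)² = 21.63 J.
Fraction lost = 0.05204.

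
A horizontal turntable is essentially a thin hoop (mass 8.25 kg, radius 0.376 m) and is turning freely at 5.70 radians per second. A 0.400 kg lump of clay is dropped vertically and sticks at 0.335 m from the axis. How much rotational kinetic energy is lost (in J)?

No external torque acts about the axis; L_before = L_after.
I_p = (8.25)(0.376)² = 1.166 kg·m².
Added inertia Σmr² = (0.400)(0.335)² = 0.04489 kg·m²; I_f = 1.166 + 0.04489 = 1.211 kg·m².
ω_f = I_p ω_i / I_f = (1.166)(5.70) / 1.211 = 5.489 rad/s.
KE_i = ½(1.166)(5.700 rad/s)² = 18.95 J; KE_f = ½(1.211)(5.489)² = 18.25 J.

energy lost ≈ 0.702 J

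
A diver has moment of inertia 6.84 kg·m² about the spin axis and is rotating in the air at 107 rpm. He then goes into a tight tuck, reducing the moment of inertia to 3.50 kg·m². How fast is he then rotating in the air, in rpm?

Angular momentum about the spin axis is conserved since the torque about it is zero.
ω₂ = I₁ω₁ / I₂ = (6.840)(107 rpm) / (3.500) = 209.1 rpm.

ω₂ ≈ 209 rpm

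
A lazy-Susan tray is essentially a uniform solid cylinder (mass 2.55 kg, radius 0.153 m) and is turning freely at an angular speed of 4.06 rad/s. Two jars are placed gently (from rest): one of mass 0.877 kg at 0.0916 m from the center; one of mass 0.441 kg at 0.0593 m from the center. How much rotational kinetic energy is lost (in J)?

energy lost ≈ 0.0565 J

The added mass arrives with no angular momentum about the center, and any external torque about the center is negligible, so the system's angular momentum is conserved.
I_p = ½(2.55)(0.153)² = 0.02985 kg·m².
Added inertia Σmr² = (0.877)(0.0916)² + (0.441)(0.0593)² = 0.008909 kg·m²; I_f = 0.02985 + 0.008909 = 0.03876 kg·m².
ω_f = I_p ω_i / I_f = (0.02985)(4.06) / 0.03876 = 3.127 rad/s.
KE_i = ½(0.02985)(4.060 rad/s)² = 0.2460 J; KE_f = ½(0.03876)(3.127)² = 0.1894 J.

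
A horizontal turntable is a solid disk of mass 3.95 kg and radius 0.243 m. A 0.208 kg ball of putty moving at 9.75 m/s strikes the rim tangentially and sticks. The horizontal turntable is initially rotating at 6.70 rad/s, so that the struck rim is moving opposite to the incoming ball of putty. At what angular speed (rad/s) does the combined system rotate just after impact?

The axle reaction passes through the axle and exerts no torque about it; angular momentum about the axle is conserved through the impact.
I_p = ½(3.95)(0.243)² = 0.1166 kg·m². Taking the sense of the ball of putty's angular momentum as positive, L_{ball} = m v R = (0.208)(9.75)(0.243) = 0.4928 kg·m²/s.
L_i = −I_p ω_p + m v R = −(0.1166)(6.70) + 0.4928 = -0.2886 kg·m²/s.
After sticking, I_f = I_p + m R² = 0.1166 + (0.208)(0.243)² = 0.1289 kg·m².
ω_f = L_i / I_f = -0.2886 / 0.1289 = -2.239 rad/s.

|ω_f| ≈ 2.24 rad/s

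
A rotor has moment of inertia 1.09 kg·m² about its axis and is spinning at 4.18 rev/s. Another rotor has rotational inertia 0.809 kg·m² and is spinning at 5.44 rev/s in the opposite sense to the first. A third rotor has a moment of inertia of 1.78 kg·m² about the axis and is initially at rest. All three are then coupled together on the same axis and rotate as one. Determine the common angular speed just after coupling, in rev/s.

No external torque acts about the common axis, so total angular momentum is conserved.
Taking A's sense as positive: L = (1.090)(4.18) − (0.8090)(5.44) = 0.1552 kg·m²·rev/s.
Combined I = 1.090 + 0.8090 + 1.780 = 3.679 kg·m².
ω_f = L / I = 0.1552 / 3.679 = 0.04220 rev/s.

|ω_f| ≈ 0.0422 rev/s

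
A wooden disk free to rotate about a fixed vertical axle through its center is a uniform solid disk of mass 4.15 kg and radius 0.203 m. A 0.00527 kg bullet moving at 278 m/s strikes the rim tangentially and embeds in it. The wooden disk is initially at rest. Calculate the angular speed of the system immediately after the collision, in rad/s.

The axle reaction passes through the axle and exerts no torque about it; angular momentum about the axle is conserved through the impact.
I_p = ½(4.15)(0.203)² = 0.08551 kg·m². Taking the sense of the bullet's angular momentum as positive, L_{bullet} = m v R = (0.00527)(278)(0.203) = 0.2974 kg·m²/s.
L_i = 0 + 0.2974 = 0.2974 kg·m²/s.
After sticking, I_f = I_p + m R² = 0.08551 + (0.00527)(0.203)² = 0.08573 kg·m².
ω_f = L_i / I_f = 0.2974 / 0.08573 = 3.469 rad/s.

|ω_f| ≈ 3.47 rad/s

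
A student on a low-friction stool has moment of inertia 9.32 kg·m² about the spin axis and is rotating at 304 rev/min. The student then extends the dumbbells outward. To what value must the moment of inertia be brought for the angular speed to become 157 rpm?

I₂ ≈ 18.0 kg·m²

No external torque acts about the spin axis, so angular momentum is conserved.
I₂ = I₁ω₁ / ω₂ = (9.32)(304) / (157) = 18.05 kg·m².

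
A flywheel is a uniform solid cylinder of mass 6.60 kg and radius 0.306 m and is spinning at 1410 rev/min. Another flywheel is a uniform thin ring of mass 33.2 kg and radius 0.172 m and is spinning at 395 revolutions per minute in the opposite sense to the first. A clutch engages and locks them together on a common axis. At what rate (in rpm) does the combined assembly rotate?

No external torque acts about the common axis, so total angular momentum is conserved.
Moments of inertia: I_A = ½(6.60)(0.306)² = 0.3090 kg·m²; I_B = (33.2)(0.172)² = 0.9822 kg·m².
Taking A's sense as positive: L = (0.3090)(1410) − (0.9822)(395) = 47.72 kg·m²·rpm.
Combined I = 0.3090 + 0.9822 = 1.291 kg·m².
ω_f = L / I = 47.72 / 1.291 = 36.96 rpm.

|ω_f| ≈ 37.0 rpm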